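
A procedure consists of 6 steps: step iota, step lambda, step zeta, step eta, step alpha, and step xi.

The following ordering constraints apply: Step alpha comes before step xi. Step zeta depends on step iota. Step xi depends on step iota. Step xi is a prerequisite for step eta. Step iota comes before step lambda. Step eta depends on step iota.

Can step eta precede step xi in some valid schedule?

No

Following step xi → step eta, step xi must precede step eta in every valid ordering.
So no valid ordering can have step eta before step xi.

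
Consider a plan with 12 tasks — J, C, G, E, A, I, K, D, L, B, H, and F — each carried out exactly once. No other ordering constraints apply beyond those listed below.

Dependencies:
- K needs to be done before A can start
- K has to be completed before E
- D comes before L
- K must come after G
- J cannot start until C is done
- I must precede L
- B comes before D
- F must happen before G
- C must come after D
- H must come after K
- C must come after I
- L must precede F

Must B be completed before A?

Yes

There is a constraint chain B → D → L → F → G → K → A.
Hence B necessarily comes before A.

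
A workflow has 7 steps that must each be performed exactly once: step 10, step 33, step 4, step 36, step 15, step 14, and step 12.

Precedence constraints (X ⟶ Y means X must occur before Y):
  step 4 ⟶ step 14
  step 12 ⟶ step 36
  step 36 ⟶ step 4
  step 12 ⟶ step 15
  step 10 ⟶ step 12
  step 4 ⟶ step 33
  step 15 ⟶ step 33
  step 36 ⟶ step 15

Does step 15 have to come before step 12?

The constraints actually force step 12 before step 15 (via step 12 → step 15), not the other way around.
So step 15 does not have to come before step 12 — it cannot.

No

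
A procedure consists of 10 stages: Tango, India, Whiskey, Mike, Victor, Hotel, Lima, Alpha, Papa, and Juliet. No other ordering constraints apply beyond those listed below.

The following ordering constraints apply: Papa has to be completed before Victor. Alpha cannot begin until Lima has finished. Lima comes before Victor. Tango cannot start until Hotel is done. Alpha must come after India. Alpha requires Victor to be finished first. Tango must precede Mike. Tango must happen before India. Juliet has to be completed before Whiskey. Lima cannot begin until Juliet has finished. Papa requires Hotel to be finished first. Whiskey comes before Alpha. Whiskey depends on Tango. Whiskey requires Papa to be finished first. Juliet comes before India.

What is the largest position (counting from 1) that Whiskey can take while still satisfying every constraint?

9

Following the constraints forward from Whiskey, its only required successor is Alpha.
So at least 1 stage follows Whiskey, putting Whiskey no later than position 9. That position is achievable by scheduling everything else first.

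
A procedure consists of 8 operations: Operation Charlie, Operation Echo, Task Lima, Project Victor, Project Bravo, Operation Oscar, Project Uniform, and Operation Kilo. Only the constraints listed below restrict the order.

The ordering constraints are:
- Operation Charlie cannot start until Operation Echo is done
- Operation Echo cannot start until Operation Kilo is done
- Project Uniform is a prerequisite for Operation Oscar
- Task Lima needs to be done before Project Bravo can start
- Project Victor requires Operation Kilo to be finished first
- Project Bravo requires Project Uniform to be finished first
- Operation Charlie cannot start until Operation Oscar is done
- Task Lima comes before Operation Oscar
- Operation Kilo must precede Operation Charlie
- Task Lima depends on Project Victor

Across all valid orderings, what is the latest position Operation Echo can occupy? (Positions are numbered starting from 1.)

7

Following the constraints forward from Operation Echo, its only required successor is Operation Charlie.
With 1 mandatory successor out of 8 operations total, the latest slot for Operation Echo is 8−1 = 7, and it's reachable by doing all non-successors before Operation Echo.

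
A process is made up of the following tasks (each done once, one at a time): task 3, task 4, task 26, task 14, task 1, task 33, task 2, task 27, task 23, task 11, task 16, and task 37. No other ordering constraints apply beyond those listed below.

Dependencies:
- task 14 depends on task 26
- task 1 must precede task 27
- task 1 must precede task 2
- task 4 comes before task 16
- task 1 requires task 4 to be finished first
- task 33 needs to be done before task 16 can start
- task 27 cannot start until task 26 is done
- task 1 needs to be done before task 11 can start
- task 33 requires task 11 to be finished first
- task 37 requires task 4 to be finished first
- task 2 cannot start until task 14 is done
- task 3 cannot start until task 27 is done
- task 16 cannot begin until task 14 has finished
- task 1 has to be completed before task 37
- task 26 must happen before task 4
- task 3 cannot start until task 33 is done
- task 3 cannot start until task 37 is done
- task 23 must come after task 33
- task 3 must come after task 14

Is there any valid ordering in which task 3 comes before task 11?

No

The constraints give a chain task 11 → task 33 → task 3, which forces task 11 before task 3.
Hence task 3 can never be scheduled before task 11.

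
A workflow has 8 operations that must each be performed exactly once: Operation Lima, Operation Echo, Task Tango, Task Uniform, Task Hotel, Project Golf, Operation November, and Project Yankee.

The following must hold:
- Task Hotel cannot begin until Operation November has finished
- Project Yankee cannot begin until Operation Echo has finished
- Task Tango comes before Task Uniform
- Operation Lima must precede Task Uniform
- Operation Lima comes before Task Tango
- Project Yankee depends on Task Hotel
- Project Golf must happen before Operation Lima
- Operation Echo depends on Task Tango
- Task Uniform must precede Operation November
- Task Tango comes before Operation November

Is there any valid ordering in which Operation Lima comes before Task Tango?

The constraints force Operation Lima before Task Tango, so yes — every valid ordering has Operation Lima earlier.

Yes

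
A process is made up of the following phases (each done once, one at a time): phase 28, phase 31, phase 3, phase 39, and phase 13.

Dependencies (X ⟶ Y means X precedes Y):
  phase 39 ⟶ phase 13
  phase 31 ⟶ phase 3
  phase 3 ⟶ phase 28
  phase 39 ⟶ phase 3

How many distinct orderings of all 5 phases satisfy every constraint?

The phases with no prerequisites are phase 31, phase 39; any of them can be placed first.
Systematically extending each partial ordering one phase at a time and counting, there are 7 complete orderings.

7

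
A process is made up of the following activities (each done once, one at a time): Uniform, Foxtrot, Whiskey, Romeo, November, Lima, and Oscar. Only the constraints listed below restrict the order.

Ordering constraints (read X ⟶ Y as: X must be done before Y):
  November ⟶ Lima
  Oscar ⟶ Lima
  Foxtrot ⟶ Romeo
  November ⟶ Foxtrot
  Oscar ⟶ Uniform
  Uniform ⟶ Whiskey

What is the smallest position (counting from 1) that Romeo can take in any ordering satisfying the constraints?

Working backwards through the constraints from Romeo, its full set of required predecessors is Foxtrot, November — 2 of them.
With 2 mandatory predecessors, the earliest Romeo can sit is position 2+1 = 3, and placing just those 2 first achieves it.

3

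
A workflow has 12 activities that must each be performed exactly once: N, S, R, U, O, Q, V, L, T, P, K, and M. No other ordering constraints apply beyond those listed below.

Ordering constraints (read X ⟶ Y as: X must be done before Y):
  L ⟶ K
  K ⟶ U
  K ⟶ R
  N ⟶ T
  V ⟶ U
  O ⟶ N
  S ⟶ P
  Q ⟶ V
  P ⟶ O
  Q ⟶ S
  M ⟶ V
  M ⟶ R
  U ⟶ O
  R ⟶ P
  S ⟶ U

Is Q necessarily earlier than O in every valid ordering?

Tracing the constraints gives a chain: Q → S → P → O.
Hence Q necessarily comes before O.

Yes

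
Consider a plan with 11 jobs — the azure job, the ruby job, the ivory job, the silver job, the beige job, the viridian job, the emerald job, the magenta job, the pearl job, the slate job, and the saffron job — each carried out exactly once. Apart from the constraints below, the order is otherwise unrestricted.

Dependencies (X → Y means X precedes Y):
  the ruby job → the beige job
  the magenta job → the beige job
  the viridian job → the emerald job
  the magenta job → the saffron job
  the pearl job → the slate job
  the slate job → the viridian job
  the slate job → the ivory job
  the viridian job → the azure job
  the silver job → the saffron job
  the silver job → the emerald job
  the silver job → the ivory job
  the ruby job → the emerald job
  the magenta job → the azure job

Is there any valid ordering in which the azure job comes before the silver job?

Yes

The constraints leave the azure job and the silver job unordered relative to each other; nothing requires the silver job earlier.
That means at least one valid schedule has the azure job before the silver job.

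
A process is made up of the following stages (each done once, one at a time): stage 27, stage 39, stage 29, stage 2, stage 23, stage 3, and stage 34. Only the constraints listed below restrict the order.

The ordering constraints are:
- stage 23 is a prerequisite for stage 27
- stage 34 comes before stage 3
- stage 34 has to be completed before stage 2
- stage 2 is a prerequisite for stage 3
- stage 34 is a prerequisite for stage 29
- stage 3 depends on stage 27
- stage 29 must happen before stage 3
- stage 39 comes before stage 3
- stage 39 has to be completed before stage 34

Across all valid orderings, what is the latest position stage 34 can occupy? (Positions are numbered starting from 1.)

Following every chain forward from stage 34, the stages that must come later are stage 29, stage 2, stage 3 — 3 of them.
With 3 mandatory successors out of 7 stages total, the latest slot for stage 34 is 7−3 = 4, and it's reachable by doing all non-successors before stage 34.

4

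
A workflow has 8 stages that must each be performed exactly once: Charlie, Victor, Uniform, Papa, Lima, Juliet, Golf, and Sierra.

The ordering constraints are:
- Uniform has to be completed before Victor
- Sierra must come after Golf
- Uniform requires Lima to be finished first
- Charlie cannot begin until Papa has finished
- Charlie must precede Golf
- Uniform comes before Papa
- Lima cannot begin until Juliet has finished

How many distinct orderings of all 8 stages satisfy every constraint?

5

Only Juliet has no prerequisites, so it must go first.
Enumerating by repeatedly choosing an available stage (one whose prerequisites are all placed) gives 5 distinct complete orderings.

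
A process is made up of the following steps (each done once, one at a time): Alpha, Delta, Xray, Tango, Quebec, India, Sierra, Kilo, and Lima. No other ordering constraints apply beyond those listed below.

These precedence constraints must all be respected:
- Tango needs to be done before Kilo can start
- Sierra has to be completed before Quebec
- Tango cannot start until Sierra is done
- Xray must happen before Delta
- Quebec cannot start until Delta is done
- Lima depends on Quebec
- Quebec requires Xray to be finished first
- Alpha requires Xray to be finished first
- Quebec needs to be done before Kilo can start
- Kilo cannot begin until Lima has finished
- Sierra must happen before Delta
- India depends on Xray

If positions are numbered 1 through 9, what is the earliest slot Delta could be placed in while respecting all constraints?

Working backwards through the constraints from Delta, its full set of required predecessors is Xray, Sierra — 2 of them.
So at minimum 2 steps come before Delta, putting Delta no earlier than position 3. That position is achievable by scheduling exactly those predecessors first.

3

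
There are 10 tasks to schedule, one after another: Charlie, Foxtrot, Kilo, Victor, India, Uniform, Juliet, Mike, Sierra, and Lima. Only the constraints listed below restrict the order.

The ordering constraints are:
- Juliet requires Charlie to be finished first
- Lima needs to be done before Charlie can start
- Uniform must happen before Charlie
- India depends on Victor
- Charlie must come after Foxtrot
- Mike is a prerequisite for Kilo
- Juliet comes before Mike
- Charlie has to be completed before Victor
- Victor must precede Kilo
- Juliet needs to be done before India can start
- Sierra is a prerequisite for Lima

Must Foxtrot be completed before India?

Yes

There is a constraint chain Foxtrot → Charlie → Victor → India.
That forces Foxtrot before India in every valid schedule.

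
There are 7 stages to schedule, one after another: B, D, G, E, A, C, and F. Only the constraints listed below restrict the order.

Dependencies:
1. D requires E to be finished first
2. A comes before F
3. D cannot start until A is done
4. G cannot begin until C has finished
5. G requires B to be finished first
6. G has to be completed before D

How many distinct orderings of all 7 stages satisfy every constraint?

160

4 stages have no prerequisites (B, E, A, C), so any of them could come first.
Systematically extending each partial ordering one stage at a time and counting, there are 160 complete orderings.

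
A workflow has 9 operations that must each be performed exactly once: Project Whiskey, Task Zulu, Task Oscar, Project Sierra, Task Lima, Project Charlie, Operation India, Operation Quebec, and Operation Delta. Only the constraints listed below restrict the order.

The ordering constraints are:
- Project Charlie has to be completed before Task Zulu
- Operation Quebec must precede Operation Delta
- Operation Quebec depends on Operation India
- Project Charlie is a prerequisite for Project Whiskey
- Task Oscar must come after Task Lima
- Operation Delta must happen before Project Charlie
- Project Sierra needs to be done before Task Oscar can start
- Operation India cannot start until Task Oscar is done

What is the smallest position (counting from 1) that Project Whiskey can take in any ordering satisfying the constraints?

Working backwards through the constraints from Project Whiskey, its full set of required predecessors is Task Oscar, Project Sierra, Task Lima, Project Charlie, Operation India, Operation Quebec, Operation Delta — 7 of them.
With 7 mandatory predecessors, the earliest Project Whiskey can sit is position 7+1 = 8, and placing just those 7 first achieves it.

8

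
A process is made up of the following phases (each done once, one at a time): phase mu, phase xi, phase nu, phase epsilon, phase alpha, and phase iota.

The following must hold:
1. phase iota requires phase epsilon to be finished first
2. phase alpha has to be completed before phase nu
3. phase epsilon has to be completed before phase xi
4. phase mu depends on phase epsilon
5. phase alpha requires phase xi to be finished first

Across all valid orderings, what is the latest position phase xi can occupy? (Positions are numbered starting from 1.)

4

Every phase that must follow phase xi has to come after it. Tracing all chains starting from phase xi, those phases are: phase nu, phase alpha — 2 in total.
So at least 2 phases follow phase xi, putting phase xi no later than position 4. That position is achievable by scheduling everything else first.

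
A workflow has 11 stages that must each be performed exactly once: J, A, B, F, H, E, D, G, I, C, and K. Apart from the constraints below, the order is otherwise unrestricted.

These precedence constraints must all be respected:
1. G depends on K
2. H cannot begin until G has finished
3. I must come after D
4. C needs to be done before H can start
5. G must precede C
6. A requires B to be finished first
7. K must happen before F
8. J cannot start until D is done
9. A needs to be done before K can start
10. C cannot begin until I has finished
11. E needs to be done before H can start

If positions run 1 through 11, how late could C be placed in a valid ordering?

The only stage forced after C (directly or by a chain) is H.
So at least 1 stage follows C, putting C no later than position 10. That position is achievable by scheduling everything else first.

10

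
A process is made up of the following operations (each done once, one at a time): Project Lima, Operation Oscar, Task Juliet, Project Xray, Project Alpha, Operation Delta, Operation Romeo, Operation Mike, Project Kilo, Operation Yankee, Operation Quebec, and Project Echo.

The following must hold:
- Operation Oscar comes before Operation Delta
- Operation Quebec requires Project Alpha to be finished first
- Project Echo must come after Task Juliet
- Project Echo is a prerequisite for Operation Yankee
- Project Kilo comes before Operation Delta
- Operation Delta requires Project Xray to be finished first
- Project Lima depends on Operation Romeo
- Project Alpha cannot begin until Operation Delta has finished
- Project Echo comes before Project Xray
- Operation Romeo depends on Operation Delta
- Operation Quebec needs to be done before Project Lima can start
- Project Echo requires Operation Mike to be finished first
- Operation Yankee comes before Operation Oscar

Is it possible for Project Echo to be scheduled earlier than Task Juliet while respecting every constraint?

There is a dependency chain Task Juliet → Project Echo, so Project Echo always comes after Task Juliet.
Hence Project Echo can never be scheduled before Task Juliet.

No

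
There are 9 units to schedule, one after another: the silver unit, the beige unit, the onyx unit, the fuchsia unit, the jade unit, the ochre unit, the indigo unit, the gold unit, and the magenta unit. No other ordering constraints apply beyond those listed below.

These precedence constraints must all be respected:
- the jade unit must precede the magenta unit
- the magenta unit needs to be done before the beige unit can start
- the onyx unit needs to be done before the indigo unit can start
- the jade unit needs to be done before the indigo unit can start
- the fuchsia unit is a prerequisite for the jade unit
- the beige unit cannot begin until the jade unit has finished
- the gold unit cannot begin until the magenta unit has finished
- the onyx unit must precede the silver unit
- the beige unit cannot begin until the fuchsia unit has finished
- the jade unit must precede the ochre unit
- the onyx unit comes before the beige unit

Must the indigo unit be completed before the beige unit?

The indigo unit and the beige unit are not related by any chain of constraints.
So the indigo unit can come before the beige unit or after — it is not forced.

No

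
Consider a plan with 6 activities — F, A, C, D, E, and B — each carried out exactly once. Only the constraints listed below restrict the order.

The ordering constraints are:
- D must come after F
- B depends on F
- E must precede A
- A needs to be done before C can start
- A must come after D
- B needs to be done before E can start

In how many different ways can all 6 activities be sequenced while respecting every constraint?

F is the only activity with nothing required before it, so every ordering starts there.
Systematically extending each partial ordering one activity at a time and counting, there are 3 complete orderings.

3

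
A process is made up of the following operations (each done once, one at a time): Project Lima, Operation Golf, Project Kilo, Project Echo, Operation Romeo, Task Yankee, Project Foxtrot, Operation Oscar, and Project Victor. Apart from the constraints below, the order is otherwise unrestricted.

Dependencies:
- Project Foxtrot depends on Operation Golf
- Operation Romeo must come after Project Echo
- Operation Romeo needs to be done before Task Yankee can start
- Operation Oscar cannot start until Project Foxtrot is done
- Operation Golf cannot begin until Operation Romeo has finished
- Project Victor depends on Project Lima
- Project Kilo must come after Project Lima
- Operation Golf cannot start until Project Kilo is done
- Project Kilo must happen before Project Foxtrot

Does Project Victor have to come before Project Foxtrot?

No

No chain of constraints connects Project Victor to Project Foxtrot in either direction.
There exist valid orderings with Project Foxtrot before Project Victor, so Project Victor is not required to come first.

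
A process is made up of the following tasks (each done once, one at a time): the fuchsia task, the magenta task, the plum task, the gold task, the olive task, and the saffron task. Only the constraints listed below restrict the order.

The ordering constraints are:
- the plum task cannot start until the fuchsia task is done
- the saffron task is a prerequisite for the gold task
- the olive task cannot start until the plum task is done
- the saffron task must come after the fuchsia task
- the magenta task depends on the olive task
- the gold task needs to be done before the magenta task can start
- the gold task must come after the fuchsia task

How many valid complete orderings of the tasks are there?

6

Only the fuchsia task has no prerequisites, so it must go first.
Enumerating by repeatedly choosing an available task (one whose prerequisites are all placed) gives 6 distinct complete orderings.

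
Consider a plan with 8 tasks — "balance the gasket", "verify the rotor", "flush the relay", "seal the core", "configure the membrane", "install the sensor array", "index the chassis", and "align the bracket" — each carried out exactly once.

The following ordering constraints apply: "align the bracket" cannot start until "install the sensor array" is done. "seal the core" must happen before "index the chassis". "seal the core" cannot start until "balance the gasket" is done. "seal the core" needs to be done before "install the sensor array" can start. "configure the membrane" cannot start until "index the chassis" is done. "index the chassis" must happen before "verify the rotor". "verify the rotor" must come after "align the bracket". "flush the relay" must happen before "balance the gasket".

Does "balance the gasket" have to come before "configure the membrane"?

Yes

Following the dependencies: "balance the gasket" → "seal the core" → "index the chassis" → "configure the membrane".
That forces "balance the gasket" before "configure the membrane" in every valid schedule.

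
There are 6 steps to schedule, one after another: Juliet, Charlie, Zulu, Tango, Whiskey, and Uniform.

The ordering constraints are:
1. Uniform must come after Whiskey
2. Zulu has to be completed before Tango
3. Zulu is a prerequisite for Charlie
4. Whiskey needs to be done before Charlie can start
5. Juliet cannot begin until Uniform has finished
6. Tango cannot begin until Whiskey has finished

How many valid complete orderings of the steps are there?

The steps with no prerequisites are Zulu, Whiskey; any of them can be placed first.
Enumerating by repeatedly choosing an available step (one whose prerequisites are all placed) gives 32 distinct complete orderings.

32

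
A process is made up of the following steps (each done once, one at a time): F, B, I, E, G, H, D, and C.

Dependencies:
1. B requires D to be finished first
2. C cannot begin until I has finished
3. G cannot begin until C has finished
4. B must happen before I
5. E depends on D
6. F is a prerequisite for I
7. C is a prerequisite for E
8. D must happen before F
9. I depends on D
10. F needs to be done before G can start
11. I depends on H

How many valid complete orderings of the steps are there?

2 steps have no prerequisites (H, D), so any of them could come first.
Enumerating by repeatedly choosing an available step (one whose prerequisites are all placed) gives 16 distinct complete orderings.

16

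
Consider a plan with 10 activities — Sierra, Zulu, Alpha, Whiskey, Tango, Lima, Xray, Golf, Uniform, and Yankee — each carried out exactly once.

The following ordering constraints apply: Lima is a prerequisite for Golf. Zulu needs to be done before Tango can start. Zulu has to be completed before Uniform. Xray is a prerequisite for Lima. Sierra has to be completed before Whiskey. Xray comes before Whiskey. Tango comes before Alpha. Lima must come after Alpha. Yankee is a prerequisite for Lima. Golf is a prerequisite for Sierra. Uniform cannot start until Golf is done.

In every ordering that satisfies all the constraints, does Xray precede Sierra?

Yes

Chaining the stated constraints: Xray → Lima → Golf → Sierra.
That forces Xray before Sierra in every valid schedule.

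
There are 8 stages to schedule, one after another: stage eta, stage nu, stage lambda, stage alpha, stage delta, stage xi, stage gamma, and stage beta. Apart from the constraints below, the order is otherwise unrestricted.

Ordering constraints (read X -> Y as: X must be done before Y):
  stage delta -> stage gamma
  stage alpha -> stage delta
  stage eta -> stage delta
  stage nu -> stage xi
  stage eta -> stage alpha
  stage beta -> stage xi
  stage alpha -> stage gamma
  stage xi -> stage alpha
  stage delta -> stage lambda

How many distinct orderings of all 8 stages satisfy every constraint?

16

3 stages have no prerequisites (stage eta, stage nu, stage beta), so any of them could come first.
Systematically extending each partial ordering one stage at a time and counting, there are 16 complete orderings.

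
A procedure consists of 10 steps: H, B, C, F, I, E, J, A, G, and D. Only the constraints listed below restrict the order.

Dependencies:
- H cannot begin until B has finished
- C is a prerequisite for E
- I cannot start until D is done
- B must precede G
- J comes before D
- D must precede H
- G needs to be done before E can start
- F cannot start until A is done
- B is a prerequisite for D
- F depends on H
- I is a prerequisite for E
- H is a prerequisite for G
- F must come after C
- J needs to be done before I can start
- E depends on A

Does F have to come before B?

The constraints actually force B before F (via B → H → F), not the other way around.
So F never precedes B.

No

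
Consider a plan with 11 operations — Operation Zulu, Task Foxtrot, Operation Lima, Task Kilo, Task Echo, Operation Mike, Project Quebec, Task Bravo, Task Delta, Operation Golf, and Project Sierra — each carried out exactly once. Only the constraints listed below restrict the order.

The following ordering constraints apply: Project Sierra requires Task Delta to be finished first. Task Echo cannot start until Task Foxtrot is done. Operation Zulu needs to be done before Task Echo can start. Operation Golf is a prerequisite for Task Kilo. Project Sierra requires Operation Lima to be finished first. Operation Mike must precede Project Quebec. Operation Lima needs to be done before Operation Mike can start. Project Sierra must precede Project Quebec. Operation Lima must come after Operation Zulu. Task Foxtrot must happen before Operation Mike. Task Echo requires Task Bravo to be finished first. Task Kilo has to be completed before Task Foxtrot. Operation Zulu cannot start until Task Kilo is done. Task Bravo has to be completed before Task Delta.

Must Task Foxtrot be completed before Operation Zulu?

No

Nothing in the constraints links Task Foxtrot and Operation Zulu; they are unordered relative to each other.
A valid ordering placing Operation Zulu before Task Foxtrot exists, so the answer is no.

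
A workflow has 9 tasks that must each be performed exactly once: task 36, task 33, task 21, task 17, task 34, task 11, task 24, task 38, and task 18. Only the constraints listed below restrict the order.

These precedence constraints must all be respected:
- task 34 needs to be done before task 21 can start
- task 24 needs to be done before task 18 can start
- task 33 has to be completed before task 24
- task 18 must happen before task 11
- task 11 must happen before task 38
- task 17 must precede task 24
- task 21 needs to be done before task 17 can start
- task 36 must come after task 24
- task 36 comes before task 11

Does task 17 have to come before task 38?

Yes

Chaining the stated constraints: task 17 → task 24 → task 36 → task 11 → task 38.
That forces task 17 before task 38 in every valid schedule.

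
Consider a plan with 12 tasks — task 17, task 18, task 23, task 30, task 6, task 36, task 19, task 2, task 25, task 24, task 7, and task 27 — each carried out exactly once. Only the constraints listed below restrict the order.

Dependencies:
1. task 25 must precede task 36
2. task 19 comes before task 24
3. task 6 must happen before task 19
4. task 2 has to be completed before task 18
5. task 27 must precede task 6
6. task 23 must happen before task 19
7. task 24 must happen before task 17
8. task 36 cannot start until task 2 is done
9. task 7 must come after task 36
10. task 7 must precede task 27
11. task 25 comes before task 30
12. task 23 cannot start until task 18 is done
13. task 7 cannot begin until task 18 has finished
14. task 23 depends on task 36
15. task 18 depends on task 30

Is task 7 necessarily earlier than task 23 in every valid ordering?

Task 7 and task 23 are not related by any chain of constraints.
So task 7 can come before task 23 or after — it is not forced.

No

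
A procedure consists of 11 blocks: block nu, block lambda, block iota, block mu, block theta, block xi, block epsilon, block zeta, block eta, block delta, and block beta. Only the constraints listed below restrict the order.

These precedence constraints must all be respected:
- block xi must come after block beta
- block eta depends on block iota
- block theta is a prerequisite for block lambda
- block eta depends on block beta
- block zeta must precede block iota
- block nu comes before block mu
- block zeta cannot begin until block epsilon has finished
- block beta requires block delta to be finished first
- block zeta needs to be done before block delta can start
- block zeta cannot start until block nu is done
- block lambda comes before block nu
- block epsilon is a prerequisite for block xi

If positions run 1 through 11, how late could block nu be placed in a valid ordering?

Every block that must follow block nu has to come after it. Tracing all chains starting from block nu, those blocks are: block iota, block mu, block xi, block zeta, block eta, block delta, block beta — 7 in total.
With 7 mandatory successors out of 11 blocks total, the latest slot for block nu is 11−7 = 4, and it's reachable by doing all non-successors before block nu.

4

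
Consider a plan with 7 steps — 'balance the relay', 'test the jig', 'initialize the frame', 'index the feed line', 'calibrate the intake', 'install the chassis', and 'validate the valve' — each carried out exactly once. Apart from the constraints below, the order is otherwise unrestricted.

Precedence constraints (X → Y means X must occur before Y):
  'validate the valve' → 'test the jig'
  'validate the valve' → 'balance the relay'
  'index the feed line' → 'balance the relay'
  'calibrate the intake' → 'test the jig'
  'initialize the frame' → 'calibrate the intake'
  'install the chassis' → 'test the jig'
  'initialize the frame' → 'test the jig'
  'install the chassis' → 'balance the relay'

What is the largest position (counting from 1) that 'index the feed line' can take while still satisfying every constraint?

The only step forced after 'index the feed line' (directly or by a chain) is 'balance the relay'.
With 1 mandatory successor out of 7 steps total, the latest slot for 'index the feed line' is 7−1 = 6, and it's reachable by doing all non-successors before 'index the feed line'.

6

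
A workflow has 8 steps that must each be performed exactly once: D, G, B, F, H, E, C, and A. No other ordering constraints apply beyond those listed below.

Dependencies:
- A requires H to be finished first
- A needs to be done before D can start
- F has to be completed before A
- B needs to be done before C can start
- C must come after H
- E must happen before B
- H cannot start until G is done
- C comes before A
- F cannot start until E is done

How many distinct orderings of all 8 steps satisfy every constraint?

The steps with no prerequisites are G, E; any of them can be placed first.
Systematically extending each partial ordering one step at a time and counting, there are 26 complete orderings.

26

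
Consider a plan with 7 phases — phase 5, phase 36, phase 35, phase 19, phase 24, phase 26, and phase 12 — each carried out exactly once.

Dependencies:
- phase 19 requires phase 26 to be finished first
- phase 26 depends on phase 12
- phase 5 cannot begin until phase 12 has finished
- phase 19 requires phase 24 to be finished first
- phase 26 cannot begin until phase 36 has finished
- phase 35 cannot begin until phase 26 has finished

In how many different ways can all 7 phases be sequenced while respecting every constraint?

93

The phases with no prerequisites are phase 36, phase 24, phase 12; any of them can be placed first.
Counting all ways to extend the partial order to a total order gives 93.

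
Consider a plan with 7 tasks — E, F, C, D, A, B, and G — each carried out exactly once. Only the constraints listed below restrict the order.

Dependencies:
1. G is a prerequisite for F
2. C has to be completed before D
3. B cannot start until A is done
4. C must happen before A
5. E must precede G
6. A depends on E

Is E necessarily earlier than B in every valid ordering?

Yes

Chaining the stated constraints: E → A → B.
That forces E before B in every valid schedule.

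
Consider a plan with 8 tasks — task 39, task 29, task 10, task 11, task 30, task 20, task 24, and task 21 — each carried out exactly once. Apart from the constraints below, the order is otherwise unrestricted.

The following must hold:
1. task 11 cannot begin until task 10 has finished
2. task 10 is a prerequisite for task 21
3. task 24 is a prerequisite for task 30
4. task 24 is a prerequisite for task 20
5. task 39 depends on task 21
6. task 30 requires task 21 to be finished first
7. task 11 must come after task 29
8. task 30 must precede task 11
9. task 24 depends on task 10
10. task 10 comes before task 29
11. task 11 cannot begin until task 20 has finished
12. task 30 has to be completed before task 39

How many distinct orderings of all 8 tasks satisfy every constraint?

Task 10 is the only task with nothing required before it, so every ordering starts there.
Counting all ways to extend the partial order to a total order gives 67.

67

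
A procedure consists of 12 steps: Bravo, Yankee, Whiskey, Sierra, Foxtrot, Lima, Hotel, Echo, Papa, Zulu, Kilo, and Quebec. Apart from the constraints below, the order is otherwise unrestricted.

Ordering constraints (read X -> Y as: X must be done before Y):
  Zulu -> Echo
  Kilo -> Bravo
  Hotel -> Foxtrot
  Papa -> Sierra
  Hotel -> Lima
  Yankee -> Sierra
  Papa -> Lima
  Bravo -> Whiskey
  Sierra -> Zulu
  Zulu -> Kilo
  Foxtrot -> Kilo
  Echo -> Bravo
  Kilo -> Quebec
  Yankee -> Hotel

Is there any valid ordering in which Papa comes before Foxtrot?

Nothing in the constraints forces Foxtrot before Papa — there is no chain from Foxtrot to Papa.
So a valid ordering placing Papa earlier than Foxtrot exists.

Yes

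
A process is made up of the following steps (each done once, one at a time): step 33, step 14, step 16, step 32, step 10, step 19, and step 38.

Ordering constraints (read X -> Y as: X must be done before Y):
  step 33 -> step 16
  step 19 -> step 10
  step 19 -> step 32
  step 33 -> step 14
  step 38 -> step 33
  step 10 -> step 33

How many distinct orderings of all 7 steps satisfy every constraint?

34

The steps with no prerequisites are step 19, step 38; any of them can be placed first.
Counting all ways to extend the partial order to a total order gives 34.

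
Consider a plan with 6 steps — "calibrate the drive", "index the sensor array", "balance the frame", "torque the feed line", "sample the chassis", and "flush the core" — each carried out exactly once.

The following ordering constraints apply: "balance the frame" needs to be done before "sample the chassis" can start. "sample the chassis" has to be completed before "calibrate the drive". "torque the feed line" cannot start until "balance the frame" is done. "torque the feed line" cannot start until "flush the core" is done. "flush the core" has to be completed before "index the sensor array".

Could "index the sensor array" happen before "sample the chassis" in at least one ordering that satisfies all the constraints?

The constraints leave "index the sensor array" and "sample the chassis" unordered relative to each other; nothing requires "sample the chassis" earlier.
So a valid ordering placing "index the sensor array" earlier than "sample the chassis" exists.

Yes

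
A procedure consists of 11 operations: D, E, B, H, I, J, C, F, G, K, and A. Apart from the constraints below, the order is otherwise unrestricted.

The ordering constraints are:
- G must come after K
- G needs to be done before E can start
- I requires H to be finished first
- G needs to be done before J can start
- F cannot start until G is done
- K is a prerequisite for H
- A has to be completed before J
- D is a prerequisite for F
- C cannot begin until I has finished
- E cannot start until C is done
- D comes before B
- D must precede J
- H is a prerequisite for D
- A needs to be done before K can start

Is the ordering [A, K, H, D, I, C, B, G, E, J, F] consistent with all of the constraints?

Going through the constraints one by one, each required predecessor appears earlier in the sequence than its dependent — e.g. A (position 1) is before J (position 10), as required.

Yes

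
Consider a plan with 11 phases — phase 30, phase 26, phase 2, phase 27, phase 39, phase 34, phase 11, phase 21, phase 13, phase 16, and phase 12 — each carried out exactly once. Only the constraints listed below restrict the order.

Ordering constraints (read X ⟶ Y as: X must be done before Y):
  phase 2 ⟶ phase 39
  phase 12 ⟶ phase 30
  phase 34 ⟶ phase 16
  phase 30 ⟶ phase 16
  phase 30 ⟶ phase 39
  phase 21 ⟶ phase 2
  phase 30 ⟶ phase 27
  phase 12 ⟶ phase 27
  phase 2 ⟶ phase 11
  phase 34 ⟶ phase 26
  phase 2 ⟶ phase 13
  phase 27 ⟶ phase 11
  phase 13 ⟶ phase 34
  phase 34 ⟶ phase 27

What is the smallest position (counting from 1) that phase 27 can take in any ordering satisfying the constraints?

The phases that are forced before phase 27, directly or transitively, are phase 30, phase 2, phase 34, phase 21, phase 13, phase 12. That's 6 phases.
With 6 mandatory predecessors, the earliest phase 27 can sit is position 6+1 = 7, and placing just those 6 first achieves it.

7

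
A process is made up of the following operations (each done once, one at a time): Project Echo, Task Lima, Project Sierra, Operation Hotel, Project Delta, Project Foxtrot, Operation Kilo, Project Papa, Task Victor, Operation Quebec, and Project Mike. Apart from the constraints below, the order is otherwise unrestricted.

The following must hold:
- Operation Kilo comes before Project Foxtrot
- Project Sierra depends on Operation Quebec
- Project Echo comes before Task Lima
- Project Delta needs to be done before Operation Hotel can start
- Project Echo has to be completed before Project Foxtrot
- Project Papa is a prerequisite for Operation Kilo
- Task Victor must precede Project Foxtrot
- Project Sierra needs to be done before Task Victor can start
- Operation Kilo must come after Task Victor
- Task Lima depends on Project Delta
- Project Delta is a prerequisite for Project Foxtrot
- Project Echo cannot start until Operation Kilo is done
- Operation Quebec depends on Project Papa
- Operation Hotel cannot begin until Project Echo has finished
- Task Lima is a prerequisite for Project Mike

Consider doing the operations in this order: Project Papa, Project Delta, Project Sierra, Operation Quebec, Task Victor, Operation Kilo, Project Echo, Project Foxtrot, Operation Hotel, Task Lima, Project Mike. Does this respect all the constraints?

The sequence places Project Sierra ahead of Operation Quebec.
That contradicts the constraint that Operation Quebec must precede Project Sierra.

No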